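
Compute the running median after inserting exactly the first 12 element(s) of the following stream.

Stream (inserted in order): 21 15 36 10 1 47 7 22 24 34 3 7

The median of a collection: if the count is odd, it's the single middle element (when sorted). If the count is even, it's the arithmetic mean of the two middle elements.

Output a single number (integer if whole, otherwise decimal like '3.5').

Answer: 18

Derivation:
Step 1: insert 21 -> lo=[21] (size 1, max 21) hi=[] (size 0) -> median=21
Step 2: insert 15 -> lo=[15] (size 1, max 15) hi=[21] (size 1, min 21) -> median=18
Step 3: insert 36 -> lo=[15, 21] (size 2, max 21) hi=[36] (size 1, min 36) -> median=21
Step 4: insert 10 -> lo=[10, 15] (size 2, max 15) hi=[21, 36] (size 2, min 21) -> median=18
Step 5: insert 1 -> lo=[1, 10, 15] (size 3, max 15) hi=[21, 36] (size 2, min 21) -> median=15
Step 6: insert 47 -> lo=[1, 10, 15] (size 3, max 15) hi=[21, 36, 47] (size 3, min 21) -> median=18
Step 7: insert 7 -> lo=[1, 7, 10, 15] (size 4, max 15) hi=[21, 36, 47] (size 3, min 21) -> median=15
Step 8: insert 22 -> lo=[1, 7, 10, 15] (size 4, max 15) hi=[21, 22, 36, 47] (size 4, min 21) -> median=18
Step 9: insert 24 -> lo=[1, 7, 10, 15, 21] (size 5, max 21) hi=[22, 24, 36, 47] (size 4, min 22) -> median=21
Step 10: insert 34 -> lo=[1, 7, 10, 15, 21] (size 5, max 21) hi=[22, 24, 34, 36, 47] (size 5, min 22) -> median=21.5
Step 11: insert 3 -> lo=[1, 3, 7, 10, 15, 21] (size 6, max 21) hi=[22, 24, 34, 36, 47] (size 5, min 22) -> median=21
Step 12: insert 7 -> lo=[1, 3, 7, 7, 10, 15] (size 6, max 15) hi=[21, 22, 24, 34, 36, 47] (size 6, min 21) -> median=18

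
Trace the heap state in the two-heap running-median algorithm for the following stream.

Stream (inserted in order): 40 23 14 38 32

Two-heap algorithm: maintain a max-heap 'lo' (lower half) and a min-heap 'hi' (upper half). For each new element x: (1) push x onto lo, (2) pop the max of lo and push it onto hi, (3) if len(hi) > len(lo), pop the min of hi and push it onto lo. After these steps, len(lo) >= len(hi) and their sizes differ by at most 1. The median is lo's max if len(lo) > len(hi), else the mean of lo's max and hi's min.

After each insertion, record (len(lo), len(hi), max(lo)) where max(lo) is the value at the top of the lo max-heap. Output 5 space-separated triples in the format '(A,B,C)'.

Answer: (1,0,40) (1,1,23) (2,1,23) (2,2,23) (3,2,32)

Derivation:
Step 1: insert 40 -> lo=[40] hi=[] -> (len(lo)=1, len(hi)=0, max(lo)=40)
Step 2: insert 23 -> lo=[23] hi=[40] -> (len(lo)=1, len(hi)=1, max(lo)=23)
Step 3: insert 14 -> lo=[14, 23] hi=[40] -> (len(lo)=2, len(hi)=1, max(lo)=23)
Step 4: insert 38 -> lo=[14, 23] hi=[38, 40] -> (len(lo)=2, len(hi)=2, max(lo)=23)
Step 5: insert 32 -> lo=[14, 23, 32] hi=[38, 40] -> (len(lo)=3, len(hi)=2, max(lo)=32)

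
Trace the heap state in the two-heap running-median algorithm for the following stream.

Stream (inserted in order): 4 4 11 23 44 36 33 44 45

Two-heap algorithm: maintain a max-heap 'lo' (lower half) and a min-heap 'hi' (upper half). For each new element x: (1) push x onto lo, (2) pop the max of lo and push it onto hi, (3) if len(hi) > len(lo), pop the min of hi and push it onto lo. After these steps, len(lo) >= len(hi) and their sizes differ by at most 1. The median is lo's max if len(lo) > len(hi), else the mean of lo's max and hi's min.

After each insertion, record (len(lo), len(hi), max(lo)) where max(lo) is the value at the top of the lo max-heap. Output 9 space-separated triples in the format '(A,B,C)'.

Answer: (1,0,4) (1,1,4) (2,1,4) (2,2,4) (3,2,11) (3,3,11) (4,3,23) (4,4,23) (5,4,33)

Derivation:
Step 1: insert 4 -> lo=[4] hi=[] -> (len(lo)=1, len(hi)=0, max(lo)=4)
Step 2: insert 4 -> lo=[4] hi=[4] -> (len(lo)=1, len(hi)=1, max(lo)=4)
Step 3: insert 11 -> lo=[4, 4] hi=[11] -> (len(lo)=2, len(hi)=1, max(lo)=4)
Step 4: insert 23 -> lo=[4, 4] hi=[11, 23] -> (len(lo)=2, len(hi)=2, max(lo)=4)
Step 5: insert 44 -> lo=[4, 4, 11] hi=[23, 44] -> (len(lo)=3, len(hi)=2, max(lo)=11)
Step 6: insert 36 -> lo=[4, 4, 11] hi=[23, 36, 44] -> (len(lo)=3, len(hi)=3, max(lo)=11)
Step 7: insert 33 -> lo=[4, 4, 11, 23] hi=[33, 36, 44] -> (len(lo)=4, len(hi)=3, max(lo)=23)
Step 8: insert 44 -> lo=[4, 4, 11, 23] hi=[33, 36, 44, 44] -> (len(lo)=4, len(hi)=4, max(lo)=23)
Step 9: insert 45 -> lo=[4, 4, 11, 23, 33] hi=[36, 44, 44, 45] -> (len(lo)=5, len(hi)=4, max(lo)=33)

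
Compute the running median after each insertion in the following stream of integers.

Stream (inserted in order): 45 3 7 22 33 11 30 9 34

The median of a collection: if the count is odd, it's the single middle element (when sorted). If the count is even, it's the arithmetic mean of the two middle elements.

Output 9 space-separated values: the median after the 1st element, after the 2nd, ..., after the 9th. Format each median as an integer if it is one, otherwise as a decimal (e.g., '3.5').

Step 1: insert 45 -> lo=[45] (size 1, max 45) hi=[] (size 0) -> median=45
Step 2: insert 3 -> lo=[3] (size 1, max 3) hi=[45] (size 1, min 45) -> median=24
Step 3: insert 7 -> lo=[3, 7] (size 2, max 7) hi=[45] (size 1, min 45) -> median=7
Step 4: insert 22 -> lo=[3, 7] (size 2, max 7) hi=[22, 45] (size 2, min 22) -> median=14.5
Step 5: insert 33 -> lo=[3, 7, 22] (size 3, max 22) hi=[33, 45] (size 2, min 33) -> median=22
Step 6: insert 11 -> lo=[3, 7, 11] (size 3, max 11) hi=[22, 33, 45] (size 3, min 22) -> median=16.5
Step 7: insert 30 -> lo=[3, 7, 11, 22] (size 4, max 22) hi=[30, 33, 45] (size 3, min 30) -> median=22
Step 8: insert 9 -> lo=[3, 7, 9, 11] (size 4, max 11) hi=[22, 30, 33, 45] (size 4, min 22) -> median=16.5
Step 9: insert 34 -> lo=[3, 7, 9, 11, 22] (size 5, max 22) hi=[30, 33, 34, 45] (size 4, min 30) -> median=22

Answer: 45 24 7 14.5 22 16.5 22 16.5 22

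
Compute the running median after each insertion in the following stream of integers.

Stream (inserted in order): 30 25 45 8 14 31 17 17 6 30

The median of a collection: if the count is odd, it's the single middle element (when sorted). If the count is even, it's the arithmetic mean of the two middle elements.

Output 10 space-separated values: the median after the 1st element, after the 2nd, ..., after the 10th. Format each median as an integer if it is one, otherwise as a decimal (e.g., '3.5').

Step 1: insert 30 -> lo=[30] (size 1, max 30) hi=[] (size 0) -> median=30
Step 2: insert 25 -> lo=[25] (size 1, max 25) hi=[30] (size 1, min 30) -> median=27.5
Step 3: insert 45 -> lo=[25, 30] (size 2, max 30) hi=[45] (size 1, min 45) -> median=30
Step 4: insert 8 -> lo=[8, 25] (size 2, max 25) hi=[30, 45] (size 2, min 30) -> median=27.5
Step 5: insert 14 -> lo=[8, 14, 25] (size 3, max 25) hi=[30, 45] (size 2, min 30) -> median=25
Step 6: insert 31 -> lo=[8, 14, 25] (size 3, max 25) hi=[30, 31, 45] (size 3, min 30) -> median=27.5
Step 7: insert 17 -> lo=[8, 14, 17, 25] (size 4, max 25) hi=[30, 31, 45] (size 3, min 30) -> median=25
Step 8: insert 17 -> lo=[8, 14, 17, 17] (size 4, max 17) hi=[25, 30, 31, 45] (size 4, min 25) -> median=21
Step 9: insert 6 -> lo=[6, 8, 14, 17, 17] (size 5, max 17) hi=[25, 30, 31, 45] (size 4, min 25) -> median=17
Step 10: insert 30 -> lo=[6, 8, 14, 17, 17] (size 5, max 17) hi=[25, 30, 30, 31, 45] (size 5, min 25) -> median=21

Answer: 30 27.5 30 27.5 25 27.5 25 21 17 21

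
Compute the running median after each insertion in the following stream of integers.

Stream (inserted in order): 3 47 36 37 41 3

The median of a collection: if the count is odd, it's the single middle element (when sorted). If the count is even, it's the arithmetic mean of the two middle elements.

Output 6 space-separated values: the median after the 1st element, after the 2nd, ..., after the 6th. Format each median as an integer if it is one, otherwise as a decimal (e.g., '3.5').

Step 1: insert 3 -> lo=[3] (size 1, max 3) hi=[] (size 0) -> median=3
Step 2: insert 47 -> lo=[3] (size 1, max 3) hi=[47] (size 1, min 47) -> median=25
Step 3: insert 36 -> lo=[3, 36] (size 2, max 36) hi=[47] (size 1, min 47) -> median=36
Step 4: insert 37 -> lo=[3, 36] (size 2, max 36) hi=[37, 47] (size 2, min 37) -> median=36.5
Step 5: insert 41 -> lo=[3, 36, 37] (size 3, max 37) hi=[41, 47] (size 2, min 41) -> median=37
Step 6: insert 3 -> lo=[3, 3, 36] (size 3, max 36) hi=[37, 41, 47] (size 3, min 37) -> median=36.5

Answer: 3 25 36 36.5 37 36.5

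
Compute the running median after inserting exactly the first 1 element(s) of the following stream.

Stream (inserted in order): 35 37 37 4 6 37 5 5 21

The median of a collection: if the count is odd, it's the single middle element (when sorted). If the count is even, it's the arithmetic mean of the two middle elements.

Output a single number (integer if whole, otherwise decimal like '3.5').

Step 1: insert 35 -> lo=[35] (size 1, max 35) hi=[] (size 0) -> median=35

Answer: 35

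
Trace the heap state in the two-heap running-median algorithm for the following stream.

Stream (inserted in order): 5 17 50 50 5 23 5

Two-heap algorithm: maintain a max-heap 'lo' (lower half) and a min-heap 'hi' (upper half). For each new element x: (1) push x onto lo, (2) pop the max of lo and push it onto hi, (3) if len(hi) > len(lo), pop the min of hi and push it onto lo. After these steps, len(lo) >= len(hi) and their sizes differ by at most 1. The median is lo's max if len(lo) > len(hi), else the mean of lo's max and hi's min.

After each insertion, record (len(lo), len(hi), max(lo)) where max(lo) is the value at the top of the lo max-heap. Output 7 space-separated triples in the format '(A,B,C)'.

Step 1: insert 5 -> lo=[5] hi=[] -> (len(lo)=1, len(hi)=0, max(lo)=5)
Step 2: insert 17 -> lo=[5] hi=[17] -> (len(lo)=1, len(hi)=1, max(lo)=5)
Step 3: insert 50 -> lo=[5, 17] hi=[50] -> (len(lo)=2, len(hi)=1, max(lo)=17)
Step 4: insert 50 -> lo=[5, 17] hi=[50, 50] -> (len(lo)=2, len(hi)=2, max(lo)=17)
Step 5: insert 5 -> lo=[5, 5, 17] hi=[50, 50] -> (len(lo)=3, len(hi)=2, max(lo)=17)
Step 6: insert 23 -> lo=[5, 5, 17] hi=[23, 50, 50] -> (len(lo)=3, len(hi)=3, max(lo)=17)
Step 7: insert 5 -> lo=[5, 5, 5, 17] hi=[23, 50, 50] -> (len(lo)=4, len(hi)=3, max(lo)=17)

Answer: (1,0,5) (1,1,5) (2,1,17) (2,2,17) (3,2,17) (3,3,17) (4,3,17)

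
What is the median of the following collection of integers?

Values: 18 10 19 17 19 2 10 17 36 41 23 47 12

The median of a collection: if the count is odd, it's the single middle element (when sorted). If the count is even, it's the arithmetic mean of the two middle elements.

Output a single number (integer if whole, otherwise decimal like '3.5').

Answer: 18

Derivation:
Step 1: insert 18 -> lo=[18] (size 1, max 18) hi=[] (size 0) -> median=18
Step 2: insert 10 -> lo=[10] (size 1, max 10) hi=[18] (size 1, min 18) -> median=14
Step 3: insert 19 -> lo=[10, 18] (size 2, max 18) hi=[19] (size 1, min 19) -> median=18
Step 4: insert 17 -> lo=[10, 17] (size 2, max 17) hi=[18, 19] (size 2, min 18) -> median=17.5
Step 5: insert 19 -> lo=[10, 17, 18] (size 3, max 18) hi=[19, 19] (size 2, min 19) -> median=18
Step 6: insert 2 -> lo=[2, 10, 17] (size 3, max 17) hi=[18, 19, 19] (size 3, min 18) -> median=17.5
Step 7: insert 10 -> lo=[2, 10, 10, 17] (size 4, max 17) hi=[18, 19, 19] (size 3, min 18) -> median=17
Step 8: insert 17 -> lo=[2, 10, 10, 17] (size 4, max 17) hi=[17, 18, 19, 19] (size 4, min 17) -> median=17
Step 9: insert 36 -> lo=[2, 10, 10, 17, 17] (size 5, max 17) hi=[18, 19, 19, 36] (size 4, min 18) -> median=17
Step 10: insert 41 -> lo=[2, 10, 10, 17, 17] (size 5, max 17) hi=[18, 19, 19, 36, 41] (size 5, min 18) -> median=17.5
Step 11: insert 23 -> lo=[2, 10, 10, 17, 17, 18] (size 6, max 18) hi=[19, 19, 23, 36, 41] (size 5, min 19) -> median=18
Step 12: insert 47 -> lo=[2, 10, 10, 17, 17, 18] (size 6, max 18) hi=[19, 19, 23, 36, 41, 47] (size 6, min 19) -> median=18.5
Step 13: insert 12 -> lo=[2, 10, 10, 12, 17, 17, 18] (size 7, max 18) hi=[19, 19, 23, 36, 41, 47] (size 6, min 19) -> median=18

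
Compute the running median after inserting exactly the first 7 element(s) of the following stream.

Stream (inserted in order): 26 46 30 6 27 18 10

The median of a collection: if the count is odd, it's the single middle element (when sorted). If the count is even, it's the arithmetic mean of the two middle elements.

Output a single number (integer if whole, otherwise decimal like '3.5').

Step 1: insert 26 -> lo=[26] (size 1, max 26) hi=[] (size 0) -> median=26
Step 2: insert 46 -> lo=[26] (size 1, max 26) hi=[46] (size 1, min 46) -> median=36
Step 3: insert 30 -> lo=[26, 30] (size 2, max 30) hi=[46] (size 1, min 46) -> median=30
Step 4: insert 6 -> lo=[6, 26] (size 2, max 26) hi=[30, 46] (size 2, min 30) -> median=28
Step 5: insert 27 -> lo=[6, 26, 27] (size 3, max 27) hi=[30, 46] (size 2, min 30) -> median=27
Step 6: insert 18 -> lo=[6, 18, 26] (size 3, max 26) hi=[27, 30, 46] (size 3, min 27) -> median=26.5
Step 7: insert 10 -> lo=[6, 10, 18, 26] (size 4, max 26) hi=[27, 30, 46] (size 3, min 27) -> median=26

Answer: 26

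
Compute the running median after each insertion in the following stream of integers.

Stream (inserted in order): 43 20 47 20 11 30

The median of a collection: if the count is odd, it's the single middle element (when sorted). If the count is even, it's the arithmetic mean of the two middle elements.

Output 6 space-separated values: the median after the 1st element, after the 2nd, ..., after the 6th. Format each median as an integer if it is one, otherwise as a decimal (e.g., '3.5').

Answer: 43 31.5 43 31.5 20 25

Derivation:
Step 1: insert 43 -> lo=[43] (size 1, max 43) hi=[] (size 0) -> median=43
Step 2: insert 20 -> lo=[20] (size 1, max 20) hi=[43] (size 1, min 43) -> median=31.5
Step 3: insert 47 -> lo=[20, 43] (size 2, max 43) hi=[47] (size 1, min 47) -> median=43
Step 4: insert 20 -> lo=[20, 20] (size 2, max 20) hi=[43, 47] (size 2, min 43) -> median=31.5
Step 5: insert 11 -> lo=[11, 20, 20] (size 3, max 20) hi=[43, 47] (size 2, min 43) -> median=20
Step 6: insert 30 -> lo=[11, 20, 20] (size 3, max 20) hi=[30, 43, 47] (size 3, min 30) -> median=25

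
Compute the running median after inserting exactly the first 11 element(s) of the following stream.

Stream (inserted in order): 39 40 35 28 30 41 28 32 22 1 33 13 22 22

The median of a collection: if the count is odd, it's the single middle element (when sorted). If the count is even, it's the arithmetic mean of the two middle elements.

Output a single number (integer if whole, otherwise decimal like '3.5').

Step 1: insert 39 -> lo=[39] (size 1, max 39) hi=[] (size 0) -> median=39
Step 2: insert 40 -> lo=[39] (size 1, max 39) hi=[40] (size 1, min 40) -> median=39.5
Step 3: insert 35 -> lo=[35, 39] (size 2, max 39) hi=[40] (size 1, min 40) -> median=39
Step 4: insert 28 -> lo=[28, 35] (size 2, max 35) hi=[39, 40] (size 2, min 39) -> median=37
Step 5: insert 30 -> lo=[28, 30, 35] (size 3, max 35) hi=[39, 40] (size 2, min 39) -> median=35
Step 6: insert 41 -> lo=[28, 30, 35] (size 3, max 35) hi=[39, 40, 41] (size 3, min 39) -> median=37
Step 7: insert 28 -> lo=[28, 28, 30, 35] (size 4, max 35) hi=[39, 40, 41] (size 3, min 39) -> median=35
Step 8: insert 32 -> lo=[28, 28, 30, 32] (size 4, max 32) hi=[35, 39, 40, 41] (size 4, min 35) -> median=33.5
Step 9: insert 22 -> lo=[22, 28, 28, 30, 32] (size 5, max 32) hi=[35, 39, 40, 41] (size 4, min 35) -> median=32
Step 10: insert 1 -> lo=[1, 22, 28, 28, 30] (size 5, max 30) hi=[32, 35, 39, 40, 41] (size 5, min 32) -> median=31
Step 11: insert 33 -> lo=[1, 22, 28, 28, 30, 32] (size 6, max 32) hi=[33, 35, 39, 40, 41] (size 5, min 33) -> median=32

Answer: 32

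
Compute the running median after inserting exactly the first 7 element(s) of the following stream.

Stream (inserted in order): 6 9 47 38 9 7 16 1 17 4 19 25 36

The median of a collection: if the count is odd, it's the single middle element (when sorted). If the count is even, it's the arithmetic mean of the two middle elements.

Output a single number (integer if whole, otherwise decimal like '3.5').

Step 1: insert 6 -> lo=[6] (size 1, max 6) hi=[] (size 0) -> median=6
Step 2: insert 9 -> lo=[6] (size 1, max 6) hi=[9] (size 1, min 9) -> median=7.5
Step 3: insert 47 -> lo=[6, 9] (size 2, max 9) hi=[47] (size 1, min 47) -> median=9
Step 4: insert 38 -> lo=[6, 9] (size 2, max 9) hi=[38, 47] (size 2, min 38) -> median=23.5
Step 5: insert 9 -> lo=[6, 9, 9] (size 3, max 9) hi=[38, 47] (size 2, min 38) -> median=9
Step 6: insert 7 -> lo=[6, 7, 9] (size 3, max 9) hi=[9, 38, 47] (size 3, min 9) -> median=9
Step 7: insert 16 -> lo=[6, 7, 9, 9] (size 4, max 9) hi=[16, 38, 47] (size 3, min 16) -> median=9

Answer: 9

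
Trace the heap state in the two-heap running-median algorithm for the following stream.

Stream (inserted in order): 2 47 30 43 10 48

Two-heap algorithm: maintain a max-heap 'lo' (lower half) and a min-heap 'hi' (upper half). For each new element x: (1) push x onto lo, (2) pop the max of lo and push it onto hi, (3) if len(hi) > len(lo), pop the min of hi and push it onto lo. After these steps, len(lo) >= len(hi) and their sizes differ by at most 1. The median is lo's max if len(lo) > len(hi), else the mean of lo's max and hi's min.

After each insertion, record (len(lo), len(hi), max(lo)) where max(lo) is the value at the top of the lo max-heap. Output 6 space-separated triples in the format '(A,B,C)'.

Answer: (1,0,2) (1,1,2) (2,1,30) (2,2,30) (3,2,30) (3,3,30)

Derivation:
Step 1: insert 2 -> lo=[2] hi=[] -> (len(lo)=1, len(hi)=0, max(lo)=2)
Step 2: insert 47 -> lo=[2] hi=[47] -> (len(lo)=1, len(hi)=1, max(lo)=2)
Step 3: insert 30 -> lo=[2, 30] hi=[47] -> (len(lo)=2, len(hi)=1, max(lo)=30)
Step 4: insert 43 -> lo=[2, 30] hi=[43, 47] -> (len(lo)=2, len(hi)=2, max(lo)=30)
Step 5: insert 10 -> lo=[2, 10, 30] hi=[43, 47] -> (len(lo)=3, len(hi)=2, max(lo)=30)
Step 6: insert 48 -> lo=[2, 10, 30] hi=[43, 47, 48] -> (len(lo)=3, len(hi)=3, max(lo)=30)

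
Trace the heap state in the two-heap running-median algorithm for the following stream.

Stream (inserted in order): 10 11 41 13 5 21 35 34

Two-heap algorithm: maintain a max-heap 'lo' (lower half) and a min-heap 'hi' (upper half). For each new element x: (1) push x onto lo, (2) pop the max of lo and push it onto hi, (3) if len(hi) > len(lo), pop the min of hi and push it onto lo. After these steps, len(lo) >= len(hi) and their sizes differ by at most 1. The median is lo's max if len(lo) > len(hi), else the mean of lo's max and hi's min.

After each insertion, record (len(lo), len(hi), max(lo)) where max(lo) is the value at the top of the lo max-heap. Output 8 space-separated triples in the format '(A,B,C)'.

Step 1: insert 10 -> lo=[10] hi=[] -> (len(lo)=1, len(hi)=0, max(lo)=10)
Step 2: insert 11 -> lo=[10] hi=[11] -> (len(lo)=1, len(hi)=1, max(lo)=10)
Step 3: insert 41 -> lo=[10, 11] hi=[41] -> (len(lo)=2, len(hi)=1, max(lo)=11)
Step 4: insert 13 -> lo=[10, 11] hi=[13, 41] -> (len(lo)=2, len(hi)=2, max(lo)=11)
Step 5: insert 5 -> lo=[5, 10, 11] hi=[13, 41] -> (len(lo)=3, len(hi)=2, max(lo)=11)
Step 6: insert 21 -> lo=[5, 10, 11] hi=[13, 21, 41] -> (len(lo)=3, len(hi)=3, max(lo)=11)
Step 7: insert 35 -> lo=[5, 10, 11, 13] hi=[21, 35, 41] -> (len(lo)=4, len(hi)=3, max(lo)=13)
Step 8: insert 34 -> lo=[5, 10, 11, 13] hi=[21, 34, 35, 41] -> (len(lo)=4, len(hi)=4, max(lo)=13)

Answer: (1,0,10) (1,1,10) (2,1,11) (2,2,11) (3,2,11) (3,3,11) (4,3,13) (4,4,13)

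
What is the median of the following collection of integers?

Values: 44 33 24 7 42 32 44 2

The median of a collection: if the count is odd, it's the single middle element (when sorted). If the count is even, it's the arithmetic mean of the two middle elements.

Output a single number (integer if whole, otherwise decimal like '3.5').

Answer: 32.5

Derivation:
Step 1: insert 44 -> lo=[44] (size 1, max 44) hi=[] (size 0) -> median=44
Step 2: insert 33 -> lo=[33] (size 1, max 33) hi=[44] (size 1, min 44) -> median=38.5
Step 3: insert 24 -> lo=[24, 33] (size 2, max 33) hi=[44] (size 1, min 44) -> median=33
Step 4: insert 7 -> lo=[7, 24] (size 2, max 24) hi=[33, 44] (size 2, min 33) -> median=28.5
Step 5: insert 42 -> lo=[7, 24, 33] (size 3, max 33) hi=[42, 44] (size 2, min 42) -> median=33
Step 6: insert 32 -> lo=[7, 24, 32] (size 3, max 32) hi=[33, 42, 44] (size 3, min 33) -> median=32.5
Step 7: insert 44 -> lo=[7, 24, 32, 33] (size 4, max 33) hi=[42, 44, 44] (size 3, min 42) -> median=33
Step 8: insert 2 -> lo=[2, 7, 24, 32] (size 4, max 32) hi=[33, 42, 44, 44] (size 4, min 33) -> median=32.5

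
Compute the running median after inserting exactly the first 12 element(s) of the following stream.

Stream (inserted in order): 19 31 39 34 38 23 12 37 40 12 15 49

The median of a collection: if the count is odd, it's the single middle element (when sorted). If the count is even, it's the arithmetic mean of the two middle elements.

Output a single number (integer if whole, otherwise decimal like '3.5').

Answer: 32.5

Derivation:
Step 1: insert 19 -> lo=[19] (size 1, max 19) hi=[] (size 0) -> median=19
Step 2: insert 31 -> lo=[19] (size 1, max 19) hi=[31] (size 1, min 31) -> median=25
Step 3: insert 39 -> lo=[19, 31] (size 2, max 31) hi=[39] (size 1, min 39) -> median=31
Step 4: insert 34 -> lo=[19, 31] (size 2, max 31) hi=[34, 39] (size 2, min 34) -> median=32.5
Step 5: insert 38 -> lo=[19, 31, 34] (size 3, max 34) hi=[38, 39] (size 2, min 38) -> median=34
Step 6: insert 23 -> lo=[19, 23, 31] (size 3, max 31) hi=[34, 38, 39] (size 3, min 34) -> median=32.5
Step 7: insert 12 -> lo=[12, 19, 23, 31] (size 4, max 31) hi=[34, 38, 39] (size 3, min 34) -> median=31
Step 8: insert 37 -> lo=[12, 19, 23, 31] (size 4, max 31) hi=[34, 37, 38, 39] (size 4, min 34) -> median=32.5
Step 9: insert 40 -> lo=[12, 19, 23, 31, 34] (size 5, max 34) hi=[37, 38, 39, 40] (size 4, min 37) -> median=34
Step 10: insert 12 -> lo=[12, 12, 19, 23, 31] (size 5, max 31) hi=[34, 37, 38, 39, 40] (size 5, min 34) -> median=32.5
Step 11: insert 15 -> lo=[12, 12, 15, 19, 23, 31] (size 6, max 31) hi=[34, 37, 38, 39, 40] (size 5, min 34) -> median=31
Step 12: insert 49 -> lo=[12, 12, 15, 19, 23, 31] (size 6, max 31) hi=[34, 37, 38, 39, 40, 49] (size 6, min 34) -> median=32.5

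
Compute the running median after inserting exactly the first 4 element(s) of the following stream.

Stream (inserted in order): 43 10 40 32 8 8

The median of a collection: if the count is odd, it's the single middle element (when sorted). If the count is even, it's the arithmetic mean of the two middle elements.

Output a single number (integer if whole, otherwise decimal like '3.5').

Answer: 36

Derivation:
Step 1: insert 43 -> lo=[43] (size 1, max 43) hi=[] (size 0) -> median=43
Step 2: insert 10 -> lo=[10] (size 1, max 10) hi=[43] (size 1, min 43) -> median=26.5
Step 3: insert 40 -> lo=[10, 40] (size 2, max 40) hi=[43] (size 1, min 43) -> median=40
Step 4: insert 32 -> lo=[10, 32] (size 2, max 32) hi=[40, 43] (size 2, min 40) -> median=36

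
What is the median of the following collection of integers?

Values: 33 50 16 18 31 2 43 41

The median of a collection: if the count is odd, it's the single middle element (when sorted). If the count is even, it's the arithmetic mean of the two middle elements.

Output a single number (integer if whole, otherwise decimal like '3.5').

Step 1: insert 33 -> lo=[33] (size 1, max 33) hi=[] (size 0) -> median=33
Step 2: insert 50 -> lo=[33] (size 1, max 33) hi=[50] (size 1, min 50) -> median=41.5
Step 3: insert 16 -> lo=[16, 33] (size 2, max 33) hi=[50] (size 1, min 50) -> median=33
Step 4: insert 18 -> lo=[16, 18] (size 2, max 18) hi=[33, 50] (size 2, min 33) -> median=25.5
Step 5: insert 31 -> lo=[16, 18, 31] (size 3, max 31) hi=[33, 50] (size 2, min 33) -> median=31
Step 6: insert 2 -> lo=[2, 16, 18] (size 3, max 18) hi=[31, 33, 50] (size 3, min 31) -> median=24.5
Step 7: insert 43 -> lo=[2, 16, 18, 31] (size 4, max 31) hi=[33, 43, 50] (size 3, min 33) -> median=31
Step 8: insert 41 -> lo=[2, 16, 18, 31] (size 4, max 31) hi=[33, 41, 43, 50] (size 4, min 33) -> median=32

Answer: 32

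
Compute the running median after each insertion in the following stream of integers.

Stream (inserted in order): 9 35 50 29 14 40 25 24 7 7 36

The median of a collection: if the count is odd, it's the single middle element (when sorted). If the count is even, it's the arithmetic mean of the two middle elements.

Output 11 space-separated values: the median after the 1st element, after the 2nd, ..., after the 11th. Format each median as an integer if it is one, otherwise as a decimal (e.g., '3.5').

Step 1: insert 9 -> lo=[9] (size 1, max 9) hi=[] (size 0) -> median=9
Step 2: insert 35 -> lo=[9] (size 1, max 9) hi=[35] (size 1, min 35) -> median=22
Step 3: insert 50 -> lo=[9, 35] (size 2, max 35) hi=[50] (size 1, min 50) -> median=35
Step 4: insert 29 -> lo=[9, 29] (size 2, max 29) hi=[35, 50] (size 2, min 35) -> median=32
Step 5: insert 14 -> lo=[9, 14, 29] (size 3, max 29) hi=[35, 50] (size 2, min 35) -> median=29
Step 6: insert 40 -> lo=[9, 14, 29] (size 3, max 29) hi=[35, 40, 50] (size 3, min 35) -> median=32
Step 7: insert 25 -> lo=[9, 14, 25, 29] (size 4, max 29) hi=[35, 40, 50] (size 3, min 35) -> median=29
Step 8: insert 24 -> lo=[9, 14, 24, 25] (size 4, max 25) hi=[29, 35, 40, 50] (size 4, min 29) -> median=27
Step 9: insert 7 -> lo=[7, 9, 14, 24, 25] (size 5, max 25) hi=[29, 35, 40, 50] (size 4, min 29) -> median=25
Step 10: insert 7 -> lo=[7, 7, 9, 14, 24] (size 5, max 24) hi=[25, 29, 35, 40, 50] (size 5, min 25) -> median=24.5
Step 11: insert 36 -> lo=[7, 7, 9, 14, 24, 25] (size 6, max 25) hi=[29, 35, 36, 40, 50] (size 5, min 29) -> median=25

Answer: 9 22 35 32 29 32 29 27 25 24.5 25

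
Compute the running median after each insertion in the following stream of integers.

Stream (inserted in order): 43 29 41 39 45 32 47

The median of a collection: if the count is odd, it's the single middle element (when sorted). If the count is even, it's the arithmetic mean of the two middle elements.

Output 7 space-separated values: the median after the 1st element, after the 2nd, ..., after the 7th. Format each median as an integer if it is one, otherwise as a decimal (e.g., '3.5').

Step 1: insert 43 -> lo=[43] (size 1, max 43) hi=[] (size 0) -> median=43
Step 2: insert 29 -> lo=[29] (size 1, max 29) hi=[43] (size 1, min 43) -> median=36
Step 3: insert 41 -> lo=[29, 41] (size 2, max 41) hi=[43] (size 1, min 43) -> median=41
Step 4: insert 39 -> lo=[29, 39] (size 2, max 39) hi=[41, 43] (size 2, min 41) -> median=40
Step 5: insert 45 -> lo=[29, 39, 41] (size 3, max 41) hi=[43, 45] (size 2, min 43) -> median=41
Step 6: insert 32 -> lo=[29, 32, 39] (size 3, max 39) hi=[41, 43, 45] (size 3, min 41) -> median=40
Step 7: insert 47 -> lo=[29, 32, 39, 41] (size 4, max 41) hi=[43, 45, 47] (size 3, min 43) -> median=41

Answer: 43 36 41 40 41 40 41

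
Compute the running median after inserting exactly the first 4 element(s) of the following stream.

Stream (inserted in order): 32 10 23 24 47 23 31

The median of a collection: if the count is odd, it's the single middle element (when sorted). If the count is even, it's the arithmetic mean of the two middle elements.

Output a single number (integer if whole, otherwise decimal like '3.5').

Step 1: insert 32 -> lo=[32] (size 1, max 32) hi=[] (size 0) -> median=32
Step 2: insert 10 -> lo=[10] (size 1, max 10) hi=[32] (size 1, min 32) -> median=21
Step 3: insert 23 -> lo=[10, 23] (size 2, max 23) hi=[32] (size 1, min 32) -> median=23
Step 4: insert 24 -> lo=[10, 23] (size 2, max 23) hi=[24, 32] (size 2, min 24) -> median=23.5

Answer: 23.5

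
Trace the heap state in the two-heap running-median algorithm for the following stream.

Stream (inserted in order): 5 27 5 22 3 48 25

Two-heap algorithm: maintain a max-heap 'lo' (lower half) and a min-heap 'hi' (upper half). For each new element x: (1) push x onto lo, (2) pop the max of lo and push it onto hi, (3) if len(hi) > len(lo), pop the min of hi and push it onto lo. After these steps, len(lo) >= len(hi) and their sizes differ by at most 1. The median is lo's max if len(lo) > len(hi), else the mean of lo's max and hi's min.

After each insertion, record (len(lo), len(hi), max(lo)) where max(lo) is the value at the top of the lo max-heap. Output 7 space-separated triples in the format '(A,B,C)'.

Step 1: insert 5 -> lo=[5] hi=[] -> (len(lo)=1, len(hi)=0, max(lo)=5)
Step 2: insert 27 -> lo=[5] hi=[27] -> (len(lo)=1, len(hi)=1, max(lo)=5)
Step 3: insert 5 -> lo=[5, 5] hi=[27] -> (len(lo)=2, len(hi)=1, max(lo)=5)
Step 4: insert 22 -> lo=[5, 5] hi=[22, 27] -> (len(lo)=2, len(hi)=2, max(lo)=5)
Step 5: insert 3 -> lo=[3, 5, 5] hi=[22, 27] -> (len(lo)=3, len(hi)=2, max(lo)=5)
Step 6: insert 48 -> lo=[3, 5, 5] hi=[22, 27, 48] -> (len(lo)=3, len(hi)=3, max(lo)=5)
Step 7: insert 25 -> lo=[3, 5, 5, 22] hi=[25, 27, 48] -> (len(lo)=4, len(hi)=3, max(lo)=22)

Answer: (1,0,5) (1,1,5) (2,1,5) (2,2,5) (3,2,5) (3,3,5) (4,3,22)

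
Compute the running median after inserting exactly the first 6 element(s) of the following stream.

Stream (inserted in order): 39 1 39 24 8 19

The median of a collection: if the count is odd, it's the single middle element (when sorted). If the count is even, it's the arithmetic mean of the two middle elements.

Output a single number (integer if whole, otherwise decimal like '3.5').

Step 1: insert 39 -> lo=[39] (size 1, max 39) hi=[] (size 0) -> median=39
Step 2: insert 1 -> lo=[1] (size 1, max 1) hi=[39] (size 1, min 39) -> median=20
Step 3: insert 39 -> lo=[1, 39] (size 2, max 39) hi=[39] (size 1, min 39) -> median=39
Step 4: insert 24 -> lo=[1, 24] (size 2, max 24) hi=[39, 39] (size 2, min 39) -> median=31.5
Step 5: insert 8 -> lo=[1, 8, 24] (size 3, max 24) hi=[39, 39] (size 2, min 39) -> median=24
Step 6: insert 19 -> lo=[1, 8, 19] (size 3, max 19) hi=[24, 39, 39] (size 3, min 24) -> median=21.5

Answer: 21.5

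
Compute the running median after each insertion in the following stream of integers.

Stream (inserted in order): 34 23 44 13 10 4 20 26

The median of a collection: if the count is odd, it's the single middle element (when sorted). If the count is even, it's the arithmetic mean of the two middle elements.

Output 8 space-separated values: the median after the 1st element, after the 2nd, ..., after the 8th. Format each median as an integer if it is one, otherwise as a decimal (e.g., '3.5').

Answer: 34 28.5 34 28.5 23 18 20 21.5

Derivation:
Step 1: insert 34 -> lo=[34] (size 1, max 34) hi=[] (size 0) -> median=34
Step 2: insert 23 -> lo=[23] (size 1, max 23) hi=[34] (size 1, min 34) -> median=28.5
Step 3: insert 44 -> lo=[23, 34] (size 2, max 34) hi=[44] (size 1, min 44) -> median=34
Step 4: insert 13 -> lo=[13, 23] (size 2, max 23) hi=[34, 44] (size 2, min 34) -> median=28.5
Step 5: insert 10 -> lo=[10, 13, 23] (size 3, max 23) hi=[34, 44] (size 2, min 34) -> median=23
Step 6: insert 4 -> lo=[4, 10, 13] (size 3, max 13) hi=[23, 34, 44] (size 3, min 23) -> median=18
Step 7: insert 20 -> lo=[4, 10, 13, 20] (size 4, max 20) hi=[23, 34, 44] (size 3, min 23) -> median=20
Step 8: insert 26 -> lo=[4, 10, 13, 20] (size 4, max 20) hi=[23, 26, 34, 44] (size 4, min 23) -> median=21.5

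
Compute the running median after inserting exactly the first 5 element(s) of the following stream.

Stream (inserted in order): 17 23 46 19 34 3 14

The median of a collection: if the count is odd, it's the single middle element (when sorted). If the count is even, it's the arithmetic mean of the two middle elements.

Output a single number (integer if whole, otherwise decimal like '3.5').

Answer: 23

Derivation:
Step 1: insert 17 -> lo=[17] (size 1, max 17) hi=[] (size 0) -> median=17
Step 2: insert 23 -> lo=[17] (size 1, max 17) hi=[23] (size 1, min 23) -> median=20
Step 3: insert 46 -> lo=[17, 23] (size 2, max 23) hi=[46] (size 1, min 46) -> median=23
Step 4: insert 19 -> lo=[17, 19] (size 2, max 19) hi=[23, 46] (size 2, min 23) -> median=21
Step 5: insert 34 -> lo=[17, 19, 23] (size 3, max 23) hi=[34, 46] (size 2, min 34) -> median=23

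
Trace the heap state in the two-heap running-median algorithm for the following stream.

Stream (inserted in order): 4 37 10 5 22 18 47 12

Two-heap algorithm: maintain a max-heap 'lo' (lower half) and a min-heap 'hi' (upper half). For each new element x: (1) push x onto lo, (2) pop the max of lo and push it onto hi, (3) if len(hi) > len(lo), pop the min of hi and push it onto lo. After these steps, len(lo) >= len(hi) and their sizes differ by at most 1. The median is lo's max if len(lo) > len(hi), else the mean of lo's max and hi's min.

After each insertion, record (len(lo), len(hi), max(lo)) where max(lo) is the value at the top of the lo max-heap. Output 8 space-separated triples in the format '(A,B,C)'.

Answer: (1,0,4) (1,1,4) (2,1,10) (2,2,5) (3,2,10) (3,3,10) (4,3,18) (4,4,12)

Derivation:
Step 1: insert 4 -> lo=[4] hi=[] -> (len(lo)=1, len(hi)=0, max(lo)=4)
Step 2: insert 37 -> lo=[4] hi=[37] -> (len(lo)=1, len(hi)=1, max(lo)=4)
Step 3: insert 10 -> lo=[4, 10] hi=[37] -> (len(lo)=2, len(hi)=1, max(lo)=10)
Step 4: insert 5 -> lo=[4, 5] hi=[10, 37] -> (len(lo)=2, len(hi)=2, max(lo)=5)
Step 5: insert 22 -> lo=[4, 5, 10] hi=[22, 37] -> (len(lo)=3, len(hi)=2, max(lo)=10)
Step 6: insert 18 -> lo=[4, 5, 10] hi=[18, 22, 37] -> (len(lo)=3, len(hi)=3, max(lo)=10)
Step 7: insert 47 -> lo=[4, 5, 10, 18] hi=[22, 37, 47] -> (len(lo)=4, len(hi)=3, max(lo)=18)
Step 8: insert 12 -> lo=[4, 5, 10, 12] hi=[18, 22, 37, 47] -> (len(lo)=4, len(hi)=4, max(lo)=12)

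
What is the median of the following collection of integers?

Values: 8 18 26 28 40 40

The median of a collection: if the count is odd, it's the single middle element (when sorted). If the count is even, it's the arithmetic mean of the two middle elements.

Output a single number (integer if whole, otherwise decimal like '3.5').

Step 1: insert 8 -> lo=[8] (size 1, max 8) hi=[] (size 0) -> median=8
Step 2: insert 18 -> lo=[8] (size 1, max 8) hi=[18] (size 1, min 18) -> median=13
Step 3: insert 26 -> lo=[8, 18] (size 2, max 18) hi=[26] (size 1, min 26) -> median=18
Step 4: insert 28 -> lo=[8, 18] (size 2, max 18) hi=[26, 28] (size 2, min 26) -> median=22
Step 5: insert 40 -> lo=[8, 18, 26] (size 3, max 26) hi=[28, 40] (size 2, min 28) -> median=26
Step 6: insert 40 -> lo=[8, 18, 26] (size 3, max 26) hi=[28, 40, 40] (size 3, min 28) -> median=27

Answer: 27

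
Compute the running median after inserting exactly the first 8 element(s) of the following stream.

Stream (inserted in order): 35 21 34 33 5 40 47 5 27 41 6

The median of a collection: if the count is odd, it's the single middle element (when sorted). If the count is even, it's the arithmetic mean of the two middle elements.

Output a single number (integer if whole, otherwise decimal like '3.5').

Answer: 33.5

Derivation:
Step 1: insert 35 -> lo=[35] (size 1, max 35) hi=[] (size 0) -> median=35
Step 2: insert 21 -> lo=[21] (size 1, max 21) hi=[35] (size 1, min 35) -> median=28
Step 3: insert 34 -> lo=[21, 34] (size 2, max 34) hi=[35] (size 1, min 35) -> median=34
Step 4: insert 33 -> lo=[21, 33] (size 2, max 33) hi=[34, 35] (size 2, min 34) -> median=33.5
Step 5: insert 5 -> lo=[5, 21, 33] (size 3, max 33) hi=[34, 35] (size 2, min 34) -> median=33
Step 6: insert 40 -> lo=[5, 21, 33] (size 3, max 33) hi=[34, 35, 40] (size 3, min 34) -> median=33.5
Step 7: insert 47 -> lo=[5, 21, 33, 34] (size 4, max 34) hi=[35, 40, 47] (size 3, min 35) -> median=34
Step 8: insert 5 -> lo=[5, 5, 21, 33] (size 4, max 33) hi=[34, 35, 40, 47] (size 4, min 34) -> median=33.5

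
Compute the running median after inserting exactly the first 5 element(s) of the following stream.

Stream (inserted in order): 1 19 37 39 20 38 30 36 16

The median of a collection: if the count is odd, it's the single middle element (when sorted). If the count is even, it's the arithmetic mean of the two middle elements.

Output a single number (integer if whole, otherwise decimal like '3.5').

Step 1: insert 1 -> lo=[1] (size 1, max 1) hi=[] (size 0) -> median=1
Step 2: insert 19 -> lo=[1] (size 1, max 1) hi=[19] (size 1, min 19) -> median=10
Step 3: insert 37 -> lo=[1, 19] (size 2, max 19) hi=[37] (size 1, min 37) -> median=19
Step 4: insert 39 -> lo=[1, 19] (size 2, max 19) hi=[37, 39] (size 2, min 37) -> median=28
Step 5: insert 20 -> lo=[1, 19, 20] (size 3, max 20) hi=[37, 39] (size 2, min 37) -> median=20

Answer: 20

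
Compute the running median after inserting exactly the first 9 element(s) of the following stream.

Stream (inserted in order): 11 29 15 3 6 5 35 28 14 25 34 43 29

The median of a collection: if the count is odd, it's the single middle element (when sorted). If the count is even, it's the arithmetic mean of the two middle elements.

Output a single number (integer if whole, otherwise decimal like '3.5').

Answer: 14

Derivation:
Step 1: insert 11 -> lo=[11] (size 1, max 11) hi=[] (size 0) -> median=11
Step 2: insert 29 -> lo=[11] (size 1, max 11) hi=[29] (size 1, min 29) -> median=20
Step 3: insert 15 -> lo=[11, 15] (size 2, max 15) hi=[29] (size 1, min 29) -> median=15
Step 4: insert 3 -> lo=[3, 11] (size 2, max 11) hi=[15, 29] (size 2, min 15) -> median=13
Step 5: insert 6 -> lo=[3, 6, 11] (size 3, max 11) hi=[15, 29] (size 2, min 15) -> median=11
Step 6: insert 5 -> lo=[3, 5, 6] (size 3, max 6) hi=[11, 15, 29] (size 3, min 11) -> median=8.5
Step 7: insert 35 -> lo=[3, 5, 6, 11] (size 4, max 11) hi=[15, 29, 35] (size 3, min 15) -> median=11
Step 8: insert 28 -> lo=[3, 5, 6, 11] (size 4, max 11) hi=[15, 28, 29, 35] (size 4, min 15) -> median=13
Step 9: insert 14 -> lo=[3, 5, 6, 11, 14] (size 5, max 14) hi=[15, 28, 29, 35] (size 4, min 15) -> median=14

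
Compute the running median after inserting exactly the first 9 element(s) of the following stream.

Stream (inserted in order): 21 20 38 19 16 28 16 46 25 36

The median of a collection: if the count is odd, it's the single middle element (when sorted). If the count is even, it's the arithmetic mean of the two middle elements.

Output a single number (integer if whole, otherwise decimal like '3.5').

Answer: 21

Derivation:
Step 1: insert 21 -> lo=[21] (size 1, max 21) hi=[] (size 0) -> median=21
Step 2: insert 20 -> lo=[20] (size 1, max 20) hi=[21] (size 1, min 21) -> median=20.5
Step 3: insert 38 -> lo=[20, 21] (size 2, max 21) hi=[38] (size 1, min 38) -> median=21
Step 4: insert 19 -> lo=[19, 20] (size 2, max 20) hi=[21, 38] (size 2, min 21) -> median=20.5
Step 5: insert 16 -> lo=[16, 19, 20] (size 3, max 20) hi=[21, 38] (size 2, min 21) -> median=20
Step 6: insert 28 -> lo=[16, 19, 20] (size 3, max 20) hi=[21, 28, 38] (size 3, min 21) -> median=20.5
Step 7: insert 16 -> lo=[16, 16, 19, 20] (size 4, max 20) hi=[21, 28, 38] (size 3, min 21) -> median=20
Step 8: insert 46 -> lo=[16, 16, 19, 20] (size 4, max 20) hi=[21, 28, 38, 46] (size 4, min 21) -> median=20.5
Step 9: insert 25 -> lo=[16, 16, 19, 20, 21] (size 5, max 21) hi=[25, 28, 38, 46] (size 4, min 25) -> median=21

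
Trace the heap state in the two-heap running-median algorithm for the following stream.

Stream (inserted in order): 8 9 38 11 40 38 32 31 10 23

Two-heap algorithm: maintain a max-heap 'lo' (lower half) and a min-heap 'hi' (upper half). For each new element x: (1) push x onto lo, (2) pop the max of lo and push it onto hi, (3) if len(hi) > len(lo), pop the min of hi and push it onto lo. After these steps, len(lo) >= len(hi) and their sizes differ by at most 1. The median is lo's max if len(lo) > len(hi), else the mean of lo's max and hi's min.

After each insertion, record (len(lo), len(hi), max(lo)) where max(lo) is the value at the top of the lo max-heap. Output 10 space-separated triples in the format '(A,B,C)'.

Step 1: insert 8 -> lo=[8] hi=[] -> (len(lo)=1, len(hi)=0, max(lo)=8)
Step 2: insert 9 -> lo=[8] hi=[9] -> (len(lo)=1, len(hi)=1, max(lo)=8)
Step 3: insert 38 -> lo=[8, 9] hi=[38] -> (len(lo)=2, len(hi)=1, max(lo)=9)
Step 4: insert 11 -> lo=[8, 9] hi=[11, 38] -> (len(lo)=2, len(hi)=2, max(lo)=9)
Step 5: insert 40 -> lo=[8, 9, 11] hi=[38, 40] -> (len(lo)=3, len(hi)=2, max(lo)=11)
Step 6: insert 38 -> lo=[8, 9, 11] hi=[38, 38, 40] -> (len(lo)=3, len(hi)=3, max(lo)=11)
Step 7: insert 32 -> lo=[8, 9, 11, 32] hi=[38, 38, 40] -> (len(lo)=4, len(hi)=3, max(lo)=32)
Step 8: insert 31 -> lo=[8, 9, 11, 31] hi=[32, 38, 38, 40] -> (len(lo)=4, len(hi)=4, max(lo)=31)
Step 9: insert 10 -> lo=[8, 9, 10, 11, 31] hi=[32, 38, 38, 40] -> (len(lo)=5, len(hi)=4, max(lo)=31)
Step 10: insert 23 -> lo=[8, 9, 10, 11, 23] hi=[31, 32, 38, 38, 40] -> (len(lo)=5, len(hi)=5, max(lo)=23)

Answer: (1,0,8) (1,1,8) (2,1,9) (2,2,9) (3,2,11) (3,3,11) (4,3,32) (4,4,31) (5,4,31) (5,5,23)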